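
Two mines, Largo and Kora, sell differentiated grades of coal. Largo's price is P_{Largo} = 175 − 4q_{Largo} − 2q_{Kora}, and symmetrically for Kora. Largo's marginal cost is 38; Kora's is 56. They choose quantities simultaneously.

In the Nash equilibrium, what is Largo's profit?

817.96

Mine Largo's profit: π = q_{Largo}(175 − 4q_{Largo} − 2q_{Kora}) − 38q_{Largo}.
∂π/∂q_{Largo} = 137 − 8q_{Largo} − 2q_{Kora} = 0 ⇒ q_{Largo} = 17.125 − 0.25q_{Kora}.
Similarly q_{Kora} = 14.875 − 0.25q_{Largo}.
Solving the two reaction functions simultaneously: (1 − (−0.25)(−0.25))q_{Largo} = 17.125 − 0.25·14.875, so 0.9375q_{Largo} = 429/32 and q_{Largo} = 14.3.
Then q_{Kora} = 14.875 − 0.25·14.3 = 11.3.
P_{Largo} = 175 − 4·14.3 − 2·11.3 = 95.2.
Profit = (95.2 − 38)·14.3 = 817.96.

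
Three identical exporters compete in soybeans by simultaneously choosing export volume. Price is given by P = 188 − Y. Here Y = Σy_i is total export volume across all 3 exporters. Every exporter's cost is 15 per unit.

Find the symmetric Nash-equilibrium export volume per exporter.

43.25

A representative exporter's profit is π_i = y_i(188 − Y) − 15y_i, with Y = y_i + Σ_{j≠i} y_j.
First-order condition: 173 − 2y_i − Σ_{j≠i} y_j = 0.
Imposing symmetry (y_j = y for all j) turns Σ_{j≠i} y_j into 2y, so 173 = 4y and y = 43.25.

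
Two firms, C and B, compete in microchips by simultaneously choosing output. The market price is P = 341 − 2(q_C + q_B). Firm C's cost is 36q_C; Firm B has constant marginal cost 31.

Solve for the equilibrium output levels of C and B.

50, 52.5

Firm C's profit: π = q_C(341 − 2(q_C + q_B)) − 36q_C.
∂π/∂q_C = 305 − 4q_C − 2q_B = 0, so q_C = 76.25 − 0.5q_B.
By the same steps for B: q_B = 77.5 − 0.5q_C.
Plugging q_B into C's best response: q_C = 76.25 − 0.5(77.5 − 0.5q_C) ⇒ 0.75q_C = 37.5, so q_C = 50.
Then q_B = 77.5 − 0.5·50 = 52.5.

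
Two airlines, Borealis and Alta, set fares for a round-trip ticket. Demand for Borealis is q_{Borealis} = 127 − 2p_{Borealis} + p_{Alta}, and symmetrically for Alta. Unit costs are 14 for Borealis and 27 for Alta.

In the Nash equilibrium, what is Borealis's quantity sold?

Borealis's profit: π = (p_{Borealis} − 14)(127 − 2p_{Borealis} + p_{Alta}).
∂π/∂p_{Borealis} = 155 − 4p_{Borealis} + p_{Alta} = 0 ⇒ p_{Borealis} = 38.75 + 0.25p_{Alta}.
Similarly p_{Alta} = 45.25 + 0.25p_{Borealis}.
Substituting the second reaction function into the first: p_{Borealis} = 38.75 + 0.25(45.25 + 0.25p_{Borealis}), which gives 0.9375p_{Borealis} = 50.0625 ⇒ p_{Borealis} = 53.4.
Then p_{Alta} = 45.25 + 0.25·53.4 = 58.6.
q_{Borealis} = 127 − 2·53.4 + 58.6 = 78.8.

78.8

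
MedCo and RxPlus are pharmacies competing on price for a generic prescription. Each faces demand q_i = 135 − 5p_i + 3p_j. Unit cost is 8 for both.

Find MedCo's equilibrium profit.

1445

MedCo's profit: π = (p_{MedCo} − 8)(135 − 5p_{MedCo} + 3p_{RxPlus}).
∂π/∂p_{MedCo} = 175 − 10p_{MedCo} + 3p_{RxPlus} = 0 ⇒ p_{MedCo} = 17.5 + 0.3p_{RxPlus}.
Setting p_{MedCo} = p_{RxPlus} in the reaction function: p_{MedCo} = 17.5 + 0.3p_{MedCo}, so p_{MedCo} = 17.5 / 0.7 = 25.
q_{MedCo} = 135 − 5·25 + 3·25 = 85.
Profit = (25 − 8)·85 = 1445.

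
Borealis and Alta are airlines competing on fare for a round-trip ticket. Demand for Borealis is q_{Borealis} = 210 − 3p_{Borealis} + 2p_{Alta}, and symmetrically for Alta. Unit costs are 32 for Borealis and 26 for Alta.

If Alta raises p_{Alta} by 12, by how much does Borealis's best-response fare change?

4

Borealis's profit: π = (p_{Borealis} − 32)(210 − 3p_{Borealis} + 2p_{Alta}).
∂π/∂p_{Borealis} = 306 − 6p_{Borealis} + 2p_{Alta} = 0 ⇒ p_{Borealis} = 51 + (1/3)p_{Alta}.
The reaction-function slope is 1/3, so a 12-unit rise in p_{Alta} moves p_{Borealis} by 1/3 × 12 = 4. Borealis's best response rises — the actions are strategic complements.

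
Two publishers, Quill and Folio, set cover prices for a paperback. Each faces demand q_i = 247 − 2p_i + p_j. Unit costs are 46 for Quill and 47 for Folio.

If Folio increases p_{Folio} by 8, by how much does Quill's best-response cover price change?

Quill's profit: π = (p_{Quill} − 46)(247 − 2p_{Quill} + p_{Folio}).
∂π/∂p_{Quill} = 339 − 4p_{Quill} + p_{Folio} = 0 ⇒ p_{Quill} = 84.75 + 0.25p_{Folio}.
The reaction-function slope is 0.25, so an 8-unit rise in p_{Folio} moves p_{Quill} by 0.25 × 8 = 2. Quill's best response rises — the actions are strategic complements.

2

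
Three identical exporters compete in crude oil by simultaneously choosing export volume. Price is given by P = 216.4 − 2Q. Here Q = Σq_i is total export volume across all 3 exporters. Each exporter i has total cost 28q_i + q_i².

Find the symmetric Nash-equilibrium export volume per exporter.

A representative exporter's profit is π_i = q_i(216.4 − 2Q) − 28q_i − q_i², with Q = q_i + Σ_{j≠i} q_j.
First-order condition: 188.4 − 6q_i − 2Σ_{j≠i} q_j = 0.
With identical exporters, set every q_j = q: then 188.4 − 6q − 4q = 0, i.e. q = 188.4/10 = 18.84.

18.84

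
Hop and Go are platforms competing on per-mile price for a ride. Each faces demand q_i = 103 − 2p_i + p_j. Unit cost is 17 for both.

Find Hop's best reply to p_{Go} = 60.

Hop's profit: π = (p_{Hop} − 17)(103 − 2p_{Hop} + p_{Go}).
∂π/∂p_{Hop} = 137 − 4p_{Hop} + p_{Go} = 0 ⇒ p_{Hop} = 34.25 + 0.25p_{Go}.
At p_{Go} = 60: p_{Hop} = 34.25 + 0.25·60 = 49.25.

49.25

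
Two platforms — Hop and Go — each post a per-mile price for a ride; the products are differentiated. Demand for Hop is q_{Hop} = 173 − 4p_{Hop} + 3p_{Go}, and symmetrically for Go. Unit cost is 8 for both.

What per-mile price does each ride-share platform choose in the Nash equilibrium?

Hop's profit: π = (p_{Hop} − 8)(173 − 4p_{Hop} + 3p_{Go}).
∂π/∂p_{Hop} = 205 − 8p_{Hop} + 3p_{Go} = 0 ⇒ p_{Hop} = 25.625 + 0.375p_{Go}.
Setting p_{Hop} = p_{Go} in the reaction function: p_{Hop} = 25.625 + 0.375p_{Hop}, so p_{Hop} = 25.625 / 0.625 = 41.

41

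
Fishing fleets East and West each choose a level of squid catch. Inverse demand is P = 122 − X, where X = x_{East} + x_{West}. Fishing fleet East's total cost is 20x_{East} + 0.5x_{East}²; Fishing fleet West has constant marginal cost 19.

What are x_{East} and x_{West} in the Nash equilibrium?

Fishing fleet East's profit: π = x_{East}(122 − (x_{East} + x_{West})) − 20x_{East} − 0.5x_{East}².
∂π/∂x_{East} = 102 − 3x_{East} − x_{West} = 0, so x_{East} = 34 − (1/3)x_{West}.
For West: ∂π/∂x_{West} = 103 − 2x_{West} − x_{East} = 0 ⇒ x_{West} = 51.5 − 0.5x_{East}.
Plugging x_{West} into East's best response: x_{East} = 34 − (1/3)(51.5 − 0.5x_{East}) ⇒ (5/6)x_{East} = 101/6, so x_{East} = 20.2.
Then x_{West} = 51.5 − 0.5·20.2 = 41.4.

20.2, 41.4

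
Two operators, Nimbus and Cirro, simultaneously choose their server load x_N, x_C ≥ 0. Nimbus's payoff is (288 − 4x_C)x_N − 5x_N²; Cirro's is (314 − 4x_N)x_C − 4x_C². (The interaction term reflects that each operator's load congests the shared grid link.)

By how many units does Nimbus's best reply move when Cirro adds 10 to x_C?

-4

Expanding Nimbus's payoff: 288x_N − 4x_Cx_N − 5x_N².
∂π/∂x_N = 288 − 4x_C − 10x_N = 0, so x_N = 28.8 − 0.4x_C.
The reaction-function slope is −0.4, so a 10-unit rise in x_C moves x_N by −0.4 × 10 = −4. Nimbus's best response falls — the actions are strategic substitutes.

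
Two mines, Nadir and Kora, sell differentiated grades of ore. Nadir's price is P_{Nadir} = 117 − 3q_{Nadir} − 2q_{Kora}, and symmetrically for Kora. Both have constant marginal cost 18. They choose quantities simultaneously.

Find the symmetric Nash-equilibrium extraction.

12.375

Mine Nadir's profit: π = q_{Nadir}(117 − 3q_{Nadir} − 2q_{Kora}) − 18q_{Nadir}.
∂π/∂q_{Nadir} = 99 − 6q_{Nadir} − 2q_{Kora} = 0 ⇒ q_{Nadir} = 16.5 − (1/3)q_{Kora}.
By symmetry q_{Kora} = q_{Nadir}; substituting into the reaction function, (4/3)q_{Nadir} = 16.5 and q_{Nadir} = 12.375.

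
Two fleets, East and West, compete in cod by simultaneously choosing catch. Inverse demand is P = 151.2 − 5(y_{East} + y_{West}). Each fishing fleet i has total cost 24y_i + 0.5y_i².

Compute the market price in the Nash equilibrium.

71.7

Fishing fleet East's profit: π = y_{East}(151.2 − 5(y_{East} + y_{West})) − 24y_{East} − 0.5y_{East}².
∂π/∂y_{East} = 127.2 − 11y_{East} − 5y_{West} = 0, so y_{East} = 636/55 − (5/11)y_{West}.
The game is symmetric, so in equilibrium y_{West} = y_{East}: the reaction function gives (16/11)y_{East} = 636/55, hence y_{East} = 7.95.
Equilibrium price: P = 151.2 − 5·15.9 = 71.7.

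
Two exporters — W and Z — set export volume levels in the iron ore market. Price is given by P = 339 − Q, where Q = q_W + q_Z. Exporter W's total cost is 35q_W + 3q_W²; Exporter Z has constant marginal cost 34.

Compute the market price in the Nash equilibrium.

Exporter W's profit: π = q_W(339 − (q_W + q_Z)) − 35q_W − 3q_W².
∂π/∂q_W = 304 − 8q_W − q_Z = 0, so q_W = 38 − 0.125q_Z.
For Z: ∂π/∂q_Z = 305 − 2q_Z − q_W = 0 ⇒ q_Z = 152.5 − 0.5q_W.
Solving the two reaction functions simultaneously: (1 − (−0.125)(−0.5))q_W = 38 − 0.125·152.5, so 0.9375q_W = 18.9375 and q_W = 20.2.
Then q_Z = 152.5 − 0.5·20.2 = 142.4.
Equilibrium price: P = 339 − 162.6 = 176.4.

176.4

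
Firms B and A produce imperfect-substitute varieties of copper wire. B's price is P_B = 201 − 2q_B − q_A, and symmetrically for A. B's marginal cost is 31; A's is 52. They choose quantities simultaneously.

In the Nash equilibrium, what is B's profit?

2506.32

Firm B's profit: π = q_B(201 − 2q_B − q_A) − 31q_B.
∂π/∂q_B = 170 − 4q_B − q_A = 0 ⇒ q_B = 42.5 − 0.25q_A.
Similarly q_A = 37.25 − 0.25q_B.
Plugging q_A into B's best response: q_B = 42.5 − 0.25(37.25 − 0.25q_B) ⇒ 0.9375q_B = 33.1875, so q_B = 35.4.
Then q_A = 37.25 − 0.25·35.4 = 28.4.
P_B = 201 − 2·35.4 − 28.4 = 101.8.
Profit = (101.8 − 31)·35.4 = 2506.32.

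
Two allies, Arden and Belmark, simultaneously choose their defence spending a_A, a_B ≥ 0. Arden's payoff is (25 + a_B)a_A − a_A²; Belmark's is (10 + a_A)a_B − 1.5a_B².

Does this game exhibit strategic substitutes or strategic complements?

strategic complements

Expanding Arden's payoff: 25a_A + a_Ba_A − a_A².
∂π/∂a_A = 25 + a_B − 2a_A = 0, so a_A = 12.5 + 0.5a_B.
The best-response slope da_A/da_B = 0.5 > 0: the reaction function is upward-sloping, so the choices are strategic complements.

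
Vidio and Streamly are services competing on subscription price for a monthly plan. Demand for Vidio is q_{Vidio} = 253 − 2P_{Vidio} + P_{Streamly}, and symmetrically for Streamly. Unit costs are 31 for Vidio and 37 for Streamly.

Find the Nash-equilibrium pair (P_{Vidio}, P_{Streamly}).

105.8, 108.2

Vidio's profit: π = (P_{Vidio} − 31)(253 − 2P_{Vidio} + P_{Streamly}).
∂π/∂P_{Vidio} = 315 − 4P_{Vidio} + P_{Streamly} = 0 ⇒ P_{Vidio} = 78.75 + 0.25P_{Streamly}.
Similarly P_{Streamly} = 81.75 + 0.25P_{Vidio}.
Plugging P_{Streamly} into Vidio's best response: P_{Vidio} = 78.75 + 0.25(81.75 + 0.25P_{Vidio}) ⇒ 0.9375P_{Vidio} = 99.1875, so P_{Vidio} = 105.8.
Then P_{Streamly} = 81.75 + 0.25·105.8 = 108.2.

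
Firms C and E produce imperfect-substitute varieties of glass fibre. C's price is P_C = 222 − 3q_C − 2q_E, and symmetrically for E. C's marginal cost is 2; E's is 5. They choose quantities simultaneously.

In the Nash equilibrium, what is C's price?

85.0625

Firm C's profit: π = q_C(222 − 3q_C − 2q_E) − 2q_C.
∂π/∂q_C = 220 − 6q_C − 2q_E = 0 ⇒ q_C = 110/3 − (1/3)q_E.
Similarly q_E = 217/6 − (1/3)q_C.
Substituting the second reaction function into the first: q_C = 110/3 − (1/3)(217/6 − (1/3)q_C), which gives (8/9)q_C = 443/18 ⇒ q_C = 27.6875.
Then q_E = 217/6 − (1/3)·27.6875 = 26.9375.
P_C = 222 − 3·27.6875 − 2·26.9375 = 85.0625.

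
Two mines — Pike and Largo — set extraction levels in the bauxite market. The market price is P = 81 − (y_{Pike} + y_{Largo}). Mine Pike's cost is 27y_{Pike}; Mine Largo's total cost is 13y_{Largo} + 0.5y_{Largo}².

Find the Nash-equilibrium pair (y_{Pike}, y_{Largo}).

18.8, 16.4

Mine Pike's profit: π = y_{Pike}(81 − (y_{Pike} + y_{Largo})) − 27y_{Pike}.
∂π/∂y_{Pike} = 54 − 2y_{Pike} − y_{Largo} = 0, so y_{Pike} = 27 − 0.5y_{Largo}.
For Largo: ∂π/∂y_{Largo} = 68 − 3y_{Largo} − y_{Pike} = 0 ⇒ y_{Largo} = 68/3 − (1/3)y_{Pike}.
Solving the two reaction functions simultaneously: (1 − (−0.5)(−1/3))y_{Pike} = 27 − 0.5·(68/3), so (5/6)y_{Pike} = 47/3 and y_{Pike} = 18.8.
Then y_{Largo} = 68/3 − (1/3)·18.8 = 16.4.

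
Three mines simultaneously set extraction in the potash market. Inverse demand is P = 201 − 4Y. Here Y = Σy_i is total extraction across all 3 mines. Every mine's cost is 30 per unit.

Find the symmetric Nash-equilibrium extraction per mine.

A representative mine's profit is π_i = y_i(201 − 4Y) − 30y_i, with Y = y_i + Σ_{j≠i} y_j.
First-order condition: 171 − 8y_i − 4Σ_{j≠i} y_j = 0.
In a symmetric equilibrium every mine chooses the same y, so Σ_{j≠i} y_j = 2y. The condition becomes 171 − 16y = 0, giving y = 171/16 = 10.6875.

10.6875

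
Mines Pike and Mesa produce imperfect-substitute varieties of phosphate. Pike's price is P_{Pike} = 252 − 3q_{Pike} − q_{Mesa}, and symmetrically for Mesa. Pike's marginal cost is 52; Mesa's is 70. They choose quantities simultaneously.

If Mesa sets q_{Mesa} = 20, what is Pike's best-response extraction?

30

Mine Pike's profit: π = q_{Pike}(252 − 3q_{Pike} − q_{Mesa}) − 52q_{Pike}.
∂π/∂q_{Pike} = 200 − 6q_{Pike} − q_{Mesa} = 0 ⇒ q_{Pike} = 100/3 − (1/6)q_{Mesa}.
At q_{Mesa} = 20: q_{Pike} = 100/3 − (1/6)·20 = 30.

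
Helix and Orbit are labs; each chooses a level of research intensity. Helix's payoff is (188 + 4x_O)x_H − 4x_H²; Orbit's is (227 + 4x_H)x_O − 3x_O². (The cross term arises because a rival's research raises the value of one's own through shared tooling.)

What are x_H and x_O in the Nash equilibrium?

Expanding Helix's payoff: 188x_H + 4x_Ox_H − 4x_H².
∂π/∂x_H = 188 + 4x_O − 8x_H = 0, so x_H = 23.5 + 0.5x_O.
Likewise for Orbit: x_O = 227/6 + (2/3)x_H.
Plugging x_O into Helix's best response: x_H = 23.5 + 0.5(227/6 + (2/3)x_H) ⇒ (2/3)x_H = 509/12, so x_H = 63.625.
Then x_O = 227/6 + (2/3)·63.625 = 80.25.

63.625, 80.25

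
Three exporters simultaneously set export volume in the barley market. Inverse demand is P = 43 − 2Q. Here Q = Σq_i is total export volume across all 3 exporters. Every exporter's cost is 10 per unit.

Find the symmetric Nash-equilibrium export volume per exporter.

4.125

A representative exporter's profit is π_i = q_i(43 − 2Q) − 10q_i, with Q = q_i + Σ_{j≠i} q_j.
First-order condition: 33 − 4q_i − 2Σ_{j≠i} q_j = 0.
In a symmetric equilibrium every exporter chooses the same q, so Σ_{j≠i} q_j = 2q. The condition becomes 33 − 8q = 0, giving q = 33/8 = 4.125.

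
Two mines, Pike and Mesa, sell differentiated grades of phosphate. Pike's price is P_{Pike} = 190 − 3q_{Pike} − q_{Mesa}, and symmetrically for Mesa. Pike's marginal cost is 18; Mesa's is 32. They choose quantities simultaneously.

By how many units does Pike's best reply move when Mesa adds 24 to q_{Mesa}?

-4

Mine Pike's profit: π = q_{Pike}(190 − 3q_{Pike} − q_{Mesa}) − 18q_{Pike}.
∂π/∂q_{Pike} = 172 − 6q_{Pike} − q_{Mesa} = 0 ⇒ q_{Pike} = 86/3 − (1/6)q_{Mesa}.
The reaction-function slope is −1/6, so a 24-unit rise in q_{Mesa} moves q_{Pike} by −1/6 × 24 = −4. Pike's best response falls — the actions are strategic substitutes.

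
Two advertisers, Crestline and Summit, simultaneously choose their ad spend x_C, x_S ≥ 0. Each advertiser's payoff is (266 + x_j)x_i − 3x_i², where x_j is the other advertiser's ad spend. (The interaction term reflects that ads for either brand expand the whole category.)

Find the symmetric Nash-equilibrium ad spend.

Crestline's payoff is (266 + x_S)x_C − 3x_C².
∂π/∂x_C = 266 + x_S − 6x_C = 0, so x_C = 133/3 + (1/6)x_S.
The game is symmetric, so in equilibrium x_S = x_C: the reaction function gives (5/6)x_C = 133/3, hence x_C = 53.2.

53.2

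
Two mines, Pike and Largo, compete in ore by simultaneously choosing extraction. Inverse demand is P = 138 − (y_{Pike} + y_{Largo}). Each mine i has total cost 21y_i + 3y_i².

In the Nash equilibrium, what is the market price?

112

Mine Pike's profit: π = y_{Pike}(138 − (y_{Pike} + y_{Largo})) − 21y_{Pike} − 3y_{Pike}².
∂π/∂y_{Pike} = 117 − 8y_{Pike} − y_{Largo} = 0, so y_{Pike} = 14.625 − 0.125y_{Largo}.
Setting y_{Pike} = y_{Largo} in the reaction function: y_{Pike} = 14.625 − 0.125y_{Pike}, so y_{Pike} = 14.625 / 1.125 = 13.
Equilibrium price: P = 138 − 26 = 112.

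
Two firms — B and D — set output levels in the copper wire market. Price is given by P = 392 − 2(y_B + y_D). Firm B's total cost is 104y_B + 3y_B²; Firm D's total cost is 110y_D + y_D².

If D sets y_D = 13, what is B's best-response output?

26.2

Firm B's profit: π = y_B(392 − 2(y_B + y_D)) − 104y_B − 3y_B².
∂π/∂y_B = 288 − 10y_B − 2y_D = 0, so y_B = 28.8 − 0.2y_D.
At y_D = 13: y_B = 28.8 − 0.2·13 = 26.2.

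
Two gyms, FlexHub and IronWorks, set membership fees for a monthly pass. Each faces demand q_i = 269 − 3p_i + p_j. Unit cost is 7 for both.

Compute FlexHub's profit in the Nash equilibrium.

7803

FlexHub's profit: π = (p_{FlexHub} − 7)(269 − 3p_{FlexHub} + p_{IronWorks}).
∂π/∂p_{FlexHub} = 290 − 6p_{FlexHub} + p_{IronWorks} = 0 ⇒ p_{FlexHub} = 145/3 + (1/6)p_{IronWorks}.
Setting p_{FlexHub} = p_{IronWorks} in the reaction function: p_{FlexHub} = 145/3 + (1/6)p_{FlexHub}, so p_{FlexHub} = (145/3) / (5/6) = 58.
q_{FlexHub} = 269 − 3·58 + 58 = 153.
Profit = (58 − 7)·153 = 7803.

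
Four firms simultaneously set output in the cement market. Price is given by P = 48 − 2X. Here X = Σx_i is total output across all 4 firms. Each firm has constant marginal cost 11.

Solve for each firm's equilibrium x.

3.7

A representative firm's profit is π_i = x_i(48 − 2X) − 11x_i, with X = x_i + Σ_{j≠i} x_j.
First-order condition: 37 − 4x_i − 2Σ_{j≠i} x_j = 0.
With identical firms, set every x_j = x: then 37 − 4x − 6x = 0, i.e. x = 37/10 = 3.7.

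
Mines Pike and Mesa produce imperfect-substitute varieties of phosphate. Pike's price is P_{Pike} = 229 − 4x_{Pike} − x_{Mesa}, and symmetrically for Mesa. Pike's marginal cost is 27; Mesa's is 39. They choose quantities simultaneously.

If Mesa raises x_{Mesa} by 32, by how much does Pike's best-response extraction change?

-4

Mine Pike's profit: π = x_{Pike}(229 − 4x_{Pike} − x_{Mesa}) − 27x_{Pike}.
∂π/∂x_{Pike} = 202 − 8x_{Pike} − x_{Mesa} = 0 ⇒ x_{Pike} = 25.25 − 0.125x_{Mesa}.
The reaction-function slope is −0.125, so a 32-unit rise in x_{Mesa} moves x_{Pike} by −0.125 × 32 = −4. Pike's best response falls — the actions are strategic substitutes.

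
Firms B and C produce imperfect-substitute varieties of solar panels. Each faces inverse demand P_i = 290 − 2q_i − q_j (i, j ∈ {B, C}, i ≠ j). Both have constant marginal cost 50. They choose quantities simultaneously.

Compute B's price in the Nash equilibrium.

Firm B's profit: π = q_B(290 − 2q_B − q_C) − 50q_B.
∂π/∂q_B = 240 − 4q_B − q_C = 0 ⇒ q_B = 60 − 0.25q_C.
By symmetry q_C = q_B; substituting into the reaction function, 1.25q_B = 60 and q_B = 48.
P_B = 290 − 2·48 − 48 = 146.

146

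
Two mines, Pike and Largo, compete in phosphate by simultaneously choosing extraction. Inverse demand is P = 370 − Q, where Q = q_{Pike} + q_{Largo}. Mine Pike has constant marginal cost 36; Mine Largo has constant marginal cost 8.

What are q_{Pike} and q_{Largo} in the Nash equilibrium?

Mine Pike's profit: π = q_{Pike}(370 − (q_{Pike} + q_{Largo})) − 36q_{Pike}.
∂π/∂q_{Pike} = 334 − 2q_{Pike} − q_{Largo} = 0, so q_{Pike} = 167 − 0.5q_{Largo}.
By the same steps for Largo: q_{Largo} = 181 − 0.5q_{Pike}.
Plugging q_{Largo} into Pike's best response: q_{Pike} = 167 − 0.5(181 − 0.5q_{Pike}) ⇒ 0.75q_{Pike} = 76.5, so q_{Pike} = 102.
Then q_{Largo} = 181 − 0.5·102 = 130.

102, 130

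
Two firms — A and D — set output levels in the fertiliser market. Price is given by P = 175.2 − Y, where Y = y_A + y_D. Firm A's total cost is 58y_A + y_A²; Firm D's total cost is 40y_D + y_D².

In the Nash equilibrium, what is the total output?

50.48

Firm A's profit: π = y_A(175.2 − (y_A + y_D)) − 58y_A − y_A².
∂π/∂y_A = 117.2 − 4y_A − y_D = 0, so y_A = 29.3 − 0.25y_D.
By the same steps for D: y_D = 33.8 − 0.25y_A.
Substituting the second reaction function into the first: y_A = 29.3 − 0.25(33.8 − 0.25y_A), which gives 0.9375y_A = 20.85 ⇒ y_A = 22.24.
Then y_D = 33.8 − 0.25·22.24 = 28.24.
Total output: 22.24 + 28.24 = 50.48.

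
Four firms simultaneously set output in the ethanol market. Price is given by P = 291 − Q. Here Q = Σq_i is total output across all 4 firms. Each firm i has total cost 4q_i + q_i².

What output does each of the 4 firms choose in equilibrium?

41

A representative firm's profit is π_i = q_i(291 − Q) − 4q_i − q_i², with Q = q_i + Σ_{j≠i} q_j.
First-order condition: 287 − 4q_i − Σ_{j≠i} q_j = 0.
Imposing symmetry (q_j = q for all j) turns Σ_{j≠i} q_j into 3q, so 287 = 7q and q = 41.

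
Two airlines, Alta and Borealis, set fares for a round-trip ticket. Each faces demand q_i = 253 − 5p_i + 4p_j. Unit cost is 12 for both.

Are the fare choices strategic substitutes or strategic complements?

Alta's profit: π = (p_{Alta} − 12)(253 − 5p_{Alta} + 4p_{Borealis}).
∂π/∂p_{Alta} = 313 − 10p_{Alta} + 4p_{Borealis} = 0 ⇒ p_{Alta} = 31.3 + 0.4p_{Borealis}.
The best-response slope dp_{Alta}/dp_{Borealis} = 0.4 > 0: the reaction function is upward-sloping, so the choices are strategic complements.

strategic complements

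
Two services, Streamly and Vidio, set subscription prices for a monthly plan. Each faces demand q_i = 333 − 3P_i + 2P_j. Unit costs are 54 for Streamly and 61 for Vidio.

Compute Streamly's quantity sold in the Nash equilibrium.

Streamly's profit: π = (P_{Streamly} − 54)(333 − 3P_{Streamly} + 2P_{Vidio}).
∂π/∂P_{Streamly} = 495 − 6P_{Streamly} + 2P_{Vidio} = 0 ⇒ P_{Streamly} = 82.5 + (1/3)P_{Vidio}.
Similarly P_{Vidio} = 86 + (1/3)P_{Streamly}.
Solving the two reaction functions simultaneously: (1 − (1/3)(1/3))P_{Streamly} = 82.5 + (1/3)·86, so (8/9)P_{Streamly} = 667/6 and P_{Streamly} = 125.0625.
Then P_{Vidio} = 86 + (1/3)·125.0625 = 127.6875.
q_{Streamly} = 333 − 3·125.0625 + 2·127.6875 = 213.1875.

213.1875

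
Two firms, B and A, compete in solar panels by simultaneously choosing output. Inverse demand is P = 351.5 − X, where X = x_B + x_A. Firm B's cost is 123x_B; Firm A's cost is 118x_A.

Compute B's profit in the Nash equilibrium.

Firm B's profit: π = x_B(351.5 − (x_B + x_A)) − 123x_B.
∂π/∂x_B = 228.5 − 2x_B − x_A = 0, so x_B = 114.25 − 0.5x_A.
By the same steps for A: x_A = 116.75 − 0.5x_B.
Plugging x_A into B's best response: x_B = 114.25 − 0.5(116.75 − 0.5x_B) ⇒ 0.75x_B = 55.875, so x_B = 74.5.
Then x_A = 116.75 − 0.5·74.5 = 79.5.
Price P = 351.5 − 154 = 197.5.
B's profit: (197.5 − 123)·74.5 = 5550.25.

5550.25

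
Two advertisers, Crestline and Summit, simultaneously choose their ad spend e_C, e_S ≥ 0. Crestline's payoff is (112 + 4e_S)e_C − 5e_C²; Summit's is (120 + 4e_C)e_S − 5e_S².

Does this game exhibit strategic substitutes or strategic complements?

Expanding Crestline's payoff: 112e_C + 4e_Se_C − 5e_C².
∂π/∂e_C = 112 + 4e_S − 10e_C = 0, so e_C = 11.2 + 0.4e_S.
The best-response slope de_C/de_S = 0.4 > 0: the reaction function is upward-sloping, so the choices are strategic complements.

strategic complements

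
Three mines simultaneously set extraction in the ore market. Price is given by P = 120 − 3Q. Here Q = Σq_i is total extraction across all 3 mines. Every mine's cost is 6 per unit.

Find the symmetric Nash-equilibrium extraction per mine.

A representative mine's profit is π_i = q_i(120 − 3Q) − 6q_i, with Q = q_i + Σ_{j≠i} q_j.
First-order condition: 114 − 6q_i − 3Σ_{j≠i} q_j = 0.
In a symmetric equilibrium every mine chooses the same q, so Σ_{j≠i} q_j = 2q. The condition becomes 114 − 12q = 0, giving q = 114/12 = 9.5.

9.5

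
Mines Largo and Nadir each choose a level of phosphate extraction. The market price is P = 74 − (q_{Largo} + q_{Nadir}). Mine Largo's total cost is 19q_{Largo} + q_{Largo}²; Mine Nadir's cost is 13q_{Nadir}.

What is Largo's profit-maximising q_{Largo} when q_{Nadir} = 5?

12.5

Mine Largo's profit: π = q_{Largo}(74 − (q_{Largo} + q_{Nadir})) − 19q_{Largo} − q_{Largo}².
∂π/∂q_{Largo} = 55 − 4q_{Largo} − q_{Nadir} = 0, so q_{Largo} = 13.75 − 0.25q_{Nadir}.
At q_{Nadir} = 5: q_{Largo} = 13.75 − 0.25·5 = 12.5.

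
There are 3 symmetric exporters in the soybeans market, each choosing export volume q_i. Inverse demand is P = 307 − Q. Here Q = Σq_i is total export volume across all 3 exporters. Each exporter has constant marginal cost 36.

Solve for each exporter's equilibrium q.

A representative exporter's profit is π_i = q_i(307 − Q) − 36q_i, with Q = q_i + Σ_{j≠i} q_j.
First-order condition: 271 − 2q_i − Σ_{j≠i} q_j = 0.
Imposing symmetry (q_j = q for all j) turns Σ_{j≠i} q_j into 2q, so 271 = 4q and q = 67.75.

67.75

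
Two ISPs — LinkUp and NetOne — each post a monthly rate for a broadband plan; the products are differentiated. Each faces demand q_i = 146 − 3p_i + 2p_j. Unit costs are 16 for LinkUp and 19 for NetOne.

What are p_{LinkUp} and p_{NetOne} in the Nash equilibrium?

LinkUp's profit: π = (p_{LinkUp} − 16)(146 − 3p_{LinkUp} + 2p_{NetOne}).
∂π/∂p_{LinkUp} = 194 − 6p_{LinkUp} + 2p_{NetOne} = 0 ⇒ p_{LinkUp} = 97/3 + (1/3)p_{NetOne}.
Similarly p_{NetOne} = 203/6 + (1/3)p_{LinkUp}.
Solving the two reaction functions simultaneously: (1 − (1/3)(1/3))p_{LinkUp} = 97/3 + (1/3)·(203/6), so (8/9)p_{LinkUp} = 785/18 and p_{LinkUp} = 49.0625.
Then p_{NetOne} = 203/6 + (1/3)·49.0625 = 50.1875.

49.0625, 50.1875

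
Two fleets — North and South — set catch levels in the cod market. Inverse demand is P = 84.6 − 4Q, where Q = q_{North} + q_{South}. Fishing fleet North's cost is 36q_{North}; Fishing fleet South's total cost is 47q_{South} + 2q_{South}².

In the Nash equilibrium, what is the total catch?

6.74

Fishing fleet North's profit: π = q_{North}(84.6 − 4(q_{North} + q_{South})) − 36q_{North}.
∂π/∂q_{North} = 48.6 − 8q_{North} − 4q_{South} = 0, so q_{North} = 6.075 − 0.5q_{South}.
For South: ∂π/∂q_{South} = 37.6 − 12q_{South} − 4q_{North} = 0 ⇒ q_{South} = 47/15 − (1/3)q_{North}.
Solving the two reaction functions simultaneously: (1 − (−0.5)(−1/3))q_{North} = 6.075 − 0.5·(47/15), so (5/6)q_{North} = 541/120 and q_{North} = 5.41.
Then q_{South} = 47/15 − (1/3)·5.41 = 1.33.
Total catch: 5.41 + 1.33 = 6.74.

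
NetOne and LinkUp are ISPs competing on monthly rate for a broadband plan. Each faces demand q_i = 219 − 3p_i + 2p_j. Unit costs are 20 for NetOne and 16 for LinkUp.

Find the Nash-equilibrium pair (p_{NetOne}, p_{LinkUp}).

69, 67.5

NetOne's profit: π = (p_{NetOne} − 20)(219 − 3p_{NetOne} + 2p_{LinkUp}).
∂π/∂p_{NetOne} = 279 − 6p_{NetOne} + 2p_{LinkUp} = 0 ⇒ p_{NetOne} = 46.5 + (1/3)p_{LinkUp}.
Similarly p_{LinkUp} = 44.5 + (1/3)p_{NetOne}.
Plugging p_{LinkUp} into NetOne's best response: p_{NetOne} = 46.5 + (1/3)(44.5 + (1/3)p_{NetOne}) ⇒ (8/9)p_{NetOne} = 184/3, so p_{NetOne} = 69.
Then p_{LinkUp} = 44.5 + (1/3)·69 = 67.5.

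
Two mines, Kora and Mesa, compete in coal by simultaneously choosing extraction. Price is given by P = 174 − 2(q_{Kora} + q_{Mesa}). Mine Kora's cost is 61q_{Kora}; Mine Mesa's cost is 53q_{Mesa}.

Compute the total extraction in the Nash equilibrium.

Mine Kora's profit: π = q_{Kora}(174 − 2(q_{Kora} + q_{Mesa})) − 61q_{Kora}.
∂π/∂q_{Kora} = 113 − 4q_{Kora} − 2q_{Mesa} = 0, so q_{Kora} = 28.25 − 0.5q_{Mesa}.
By the same steps for Mesa: q_{Mesa} = 30.25 − 0.5q_{Kora}.
Plugging q_{Mesa} into Kora's best response: q_{Kora} = 28.25 − 0.5(30.25 − 0.5q_{Kora}) ⇒ 0.75q_{Kora} = 13.125, so q_{Kora} = 17.5.
Then q_{Mesa} = 30.25 − 0.5·17.5 = 21.5.
Total extraction: 17.5 + 21.5 = 39.

39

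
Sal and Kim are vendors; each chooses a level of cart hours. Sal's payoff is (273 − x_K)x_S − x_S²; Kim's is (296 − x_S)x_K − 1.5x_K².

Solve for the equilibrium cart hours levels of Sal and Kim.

Expanding Sal's payoff: 273x_S − x_Kx_S − x_S².
∂π/∂x_S = 273 − x_K − 2x_S = 0, so x_S = 136.5 − 0.5x_K.
Likewise for Kim: x_K = 296/3 − (1/3)x_S.
Solving the two reaction functions simultaneously: (1 − (−0.5)(−1/3))x_S = 136.5 − 0.5·(296/3), so (5/6)x_S = 523/6 and x_S = 104.6.
Then x_K = 296/3 − (1/3)·104.6 = 63.8.

104.6, 63.8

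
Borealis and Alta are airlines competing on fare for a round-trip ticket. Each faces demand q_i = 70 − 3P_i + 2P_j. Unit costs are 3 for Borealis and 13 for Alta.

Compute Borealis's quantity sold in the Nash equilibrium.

55.875

Borealis's profit: π = (P_{Borealis} − 3)(70 − 3P_{Borealis} + 2P_{Alta}).
∂π/∂P_{Borealis} = 79 − 6P_{Borealis} + 2P_{Alta} = 0 ⇒ P_{Borealis} = 79/6 + (1/3)P_{Alta}.
Similarly P_{Alta} = 109/6 + (1/3)P_{Borealis}.
Solving the two reaction functions simultaneously: (1 − (1/3)(1/3))P_{Borealis} = 79/6 + (1/3)·(109/6), so (8/9)P_{Borealis} = 173/9 and P_{Borealis} = 21.625.
Then P_{Alta} = 109/6 + (1/3)·21.625 = 25.375.
q_{Borealis} = 70 − 3·21.625 + 2·25.375 = 55.875.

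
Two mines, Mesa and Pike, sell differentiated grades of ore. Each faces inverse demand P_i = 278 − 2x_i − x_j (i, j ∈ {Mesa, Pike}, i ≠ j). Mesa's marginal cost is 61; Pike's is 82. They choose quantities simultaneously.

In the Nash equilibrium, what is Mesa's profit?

4014.08

Mine Mesa's profit: π = x_{Mesa}(278 − 2x_{Mesa} − x_{Pike}) − 61x_{Mesa}.
∂π/∂x_{Mesa} = 217 − 4x_{Mesa} − x_{Pike} = 0 ⇒ x_{Mesa} = 54.25 − 0.25x_{Pike}.
Similarly x_{Pike} = 49 − 0.25x_{Mesa}.
Solving the two reaction functions simultaneously: (1 − (−0.25)(−0.25))x_{Mesa} = 54.25 − 0.25·49, so 0.9375x_{Mesa} = 42 and x_{Mesa} = 44.8.
Then x_{Pike} = 49 − 0.25·44.8 = 37.8.
P_{Mesa} = 278 − 2·44.8 − 37.8 = 150.6.
Profit = (150.6 − 61)·44.8 = 4014.08.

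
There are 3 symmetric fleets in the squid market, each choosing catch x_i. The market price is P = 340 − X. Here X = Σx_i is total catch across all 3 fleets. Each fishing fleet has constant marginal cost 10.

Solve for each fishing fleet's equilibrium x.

A representative fishing fleet's profit is π_i = x_i(340 − X) − 10x_i, with X = x_i + Σ_{j≠i} x_j.
First-order condition: 330 − 2x_i − Σ_{j≠i} x_j = 0.
Imposing symmetry (x_j = x for all j) turns Σ_{j≠i} x_j into 2x, so 330 = 4x and x = 82.5.

82.5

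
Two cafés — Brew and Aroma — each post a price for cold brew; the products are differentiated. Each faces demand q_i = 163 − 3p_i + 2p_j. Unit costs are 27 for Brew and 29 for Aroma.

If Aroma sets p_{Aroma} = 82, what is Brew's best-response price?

Brew's profit: π = (p_{Brew} − 27)(163 − 3p_{Brew} + 2p_{Aroma}).
∂π/∂p_{Brew} = 244 − 6p_{Brew} + 2p_{Aroma} = 0 ⇒ p_{Brew} = 122/3 + (1/3)p_{Aroma}.
At p_{Aroma} = 82: p_{Brew} = 122/3 + (1/3)·82 = 68.

68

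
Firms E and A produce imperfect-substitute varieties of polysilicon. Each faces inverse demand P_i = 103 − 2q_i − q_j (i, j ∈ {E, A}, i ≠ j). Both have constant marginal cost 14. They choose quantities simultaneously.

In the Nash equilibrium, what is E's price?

49.6

Firm E's profit: π = q_E(103 − 2q_E − q_A) − 14q_E.
∂π/∂q_E = 89 − 4q_E − q_A = 0 ⇒ q_E = 22.25 − 0.25q_A.
Setting q_E = q_A in the reaction function: q_E = 22.25 − 0.25q_E, so q_E = 22.25 / 1.25 = 17.8.
P_E = 103 − 2·17.8 − 17.8 = 49.6.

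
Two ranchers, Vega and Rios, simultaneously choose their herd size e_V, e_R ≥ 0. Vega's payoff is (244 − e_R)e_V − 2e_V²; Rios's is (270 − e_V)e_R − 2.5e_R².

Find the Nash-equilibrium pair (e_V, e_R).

50, 44

Expanding Vega's payoff: 244e_V − e_Re_V − 2e_V².
∂π/∂e_V = 244 − e_R − 4e_V = 0, so e_V = 61 − 0.25e_R.
Likewise for Rios: e_R = 54 − 0.2e_V.
Solving the two reaction functions simultaneously: (1 − (−0.25)(−0.2))e_V = 61 − 0.25·54, so 0.95e_V = 47.5 and e_V = 50.
Then e_R = 54 − 0.2·50 = 44.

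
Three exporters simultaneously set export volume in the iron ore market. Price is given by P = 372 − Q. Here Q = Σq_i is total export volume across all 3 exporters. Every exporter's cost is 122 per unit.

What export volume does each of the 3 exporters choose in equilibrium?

62.5

A representative exporter's profit is π_i = q_i(372 − Q) − 122q_i, with Q = q_i + Σ_{j≠i} q_j.
First-order condition: 250 − 2q_i − Σ_{j≠i} q_j = 0.
In a symmetric equilibrium every exporter chooses the same q, so Σ_{j≠i} q_j = 2q. The condition becomes 250 − 4q = 0, giving q = 250/4 = 62.5.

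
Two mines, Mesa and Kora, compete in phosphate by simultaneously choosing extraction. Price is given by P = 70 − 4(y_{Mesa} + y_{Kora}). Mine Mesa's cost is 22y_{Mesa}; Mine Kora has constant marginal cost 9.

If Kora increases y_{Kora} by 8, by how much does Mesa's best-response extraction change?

-4

Mine Mesa's profit: π = y_{Mesa}(70 − 4(y_{Mesa} + y_{Kora})) − 22y_{Mesa}.
∂π/∂y_{Mesa} = 48 − 8y_{Mesa} − 4y_{Kora} = 0, so y_{Mesa} = 6 − 0.5y_{Kora}.
The reaction-function slope is −0.5, so an 8-unit rise in y_{Kora} moves y_{Mesa} by −0.5 × 8 = −4. Mesa's best response falls — the actions are strategic substitutes.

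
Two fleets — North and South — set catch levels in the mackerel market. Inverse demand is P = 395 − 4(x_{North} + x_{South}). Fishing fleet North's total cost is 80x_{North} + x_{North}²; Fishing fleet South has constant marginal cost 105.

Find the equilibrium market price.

207.5

Fishing fleet North's profit: π = x_{North}(395 − 4(x_{North} + x_{South})) − 80x_{North} − x_{North}².
∂π/∂x_{North} = 315 − 10x_{North} − 4x_{South} = 0, so x_{North} = 31.5 − 0.4x_{South}.
For South: ∂π/∂x_{South} = 290 − 8x_{South} − 4x_{North} = 0 ⇒ x_{South} = 36.25 − 0.5x_{North}.
Plugging x_{South} into North's best response: x_{North} = 31.5 − 0.4(36.25 − 0.5x_{North}) ⇒ 0.8x_{North} = 17, so x_{North} = 21.25.
Then x_{South} = 36.25 − 0.5·21.25 = 25.625.
Equilibrium price: P = 395 − 4·46.875 = 207.5.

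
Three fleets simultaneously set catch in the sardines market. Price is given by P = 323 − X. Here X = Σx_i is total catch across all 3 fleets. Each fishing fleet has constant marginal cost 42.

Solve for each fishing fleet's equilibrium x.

70.25

A representative fishing fleet's profit is π_i = x_i(323 − X) − 42x_i, with X = x_i + Σ_{j≠i} x_j.
First-order condition: 281 − 2x_i − Σ_{j≠i} x_j = 0.
Imposing symmetry (x_j = x for all j) turns Σ_{j≠i} x_j into 2x, so 281 = 4x and x = 70.25.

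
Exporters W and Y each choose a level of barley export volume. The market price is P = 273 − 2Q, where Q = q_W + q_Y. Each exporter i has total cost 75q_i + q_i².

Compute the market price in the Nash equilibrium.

Exporter W's profit: π = q_W(273 − 2(q_W + q_Y)) − 75q_W − q_W².
∂π/∂q_W = 198 − 6q_W − 2q_Y = 0, so q_W = 33 − (1/3)q_Y.
The game is symmetric, so in equilibrium q_Y = q_W: the reaction function gives (4/3)q_W = 33, hence q_W = 24.75.
Equilibrium price: P = 273 − 2·49.5 = 174.

174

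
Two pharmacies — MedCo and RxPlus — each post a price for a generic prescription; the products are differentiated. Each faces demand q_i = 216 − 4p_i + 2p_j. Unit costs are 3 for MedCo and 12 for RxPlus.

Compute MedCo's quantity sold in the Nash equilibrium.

144.8

MedCo's profit: π = (p_{MedCo} − 3)(216 − 4p_{MedCo} + 2p_{RxPlus}).
∂π/∂p_{MedCo} = 228 − 8p_{MedCo} + 2p_{RxPlus} = 0 ⇒ p_{MedCo} = 28.5 + 0.25p_{RxPlus}.
Similarly p_{RxPlus} = 33 + 0.25p_{MedCo}.
Plugging p_{RxPlus} into MedCo's best response: p_{MedCo} = 28.5 + 0.25(33 + 0.25p_{MedCo}) ⇒ 0.9375p_{MedCo} = 36.75, so p_{MedCo} = 39.2.
Then p_{RxPlus} = 33 + 0.25·39.2 = 42.8.
q_{MedCo} = 216 − 4·39.2 + 2·42.8 = 144.8.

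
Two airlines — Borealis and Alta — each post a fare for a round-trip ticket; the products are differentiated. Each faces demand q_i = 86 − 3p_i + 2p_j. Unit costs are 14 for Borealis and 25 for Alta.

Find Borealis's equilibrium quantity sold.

60.1875

Borealis's profit: π = (p_{Borealis} − 14)(86 − 3p_{Borealis} + 2p_{Alta}).
∂π/∂p_{Borealis} = 128 − 6p_{Borealis} + 2p_{Alta} = 0 ⇒ p_{Borealis} = 64/3 + (1/3)p_{Alta}.
Similarly p_{Alta} = 161/6 + (1/3)p_{Borealis}.
Plugging p_{Alta} into Borealis's best response: p_{Borealis} = 64/3 + (1/3)(161/6 + (1/3)p_{Borealis}) ⇒ (8/9)p_{Borealis} = 545/18, so p_{Borealis} = 34.0625.
Then p_{Alta} = 161/6 + (1/3)·34.0625 = 38.1875.
q_{Borealis} = 86 − 3·34.0625 + 2·38.1875 = 60.1875.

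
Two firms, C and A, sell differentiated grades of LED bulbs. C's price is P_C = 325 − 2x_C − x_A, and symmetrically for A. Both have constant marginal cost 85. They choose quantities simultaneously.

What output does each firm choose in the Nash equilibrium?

Firm C's profit: π = x_C(325 − 2x_C − x_A) − 85x_C.
∂π/∂x_C = 240 − 4x_C − x_A = 0 ⇒ x_C = 60 − 0.25x_A.
The game is symmetric, so in equilibrium x_A = x_C: the reaction function gives 1.25x_C = 60, hence x_C = 48.

48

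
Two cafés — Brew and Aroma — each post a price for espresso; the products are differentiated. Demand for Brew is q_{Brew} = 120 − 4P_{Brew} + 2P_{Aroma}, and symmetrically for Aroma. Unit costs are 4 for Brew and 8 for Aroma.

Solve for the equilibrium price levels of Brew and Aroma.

Brew's profit: π = (P_{Brew} − 4)(120 − 4P_{Brew} + 2P_{Aroma}).
∂π/∂P_{Brew} = 136 − 8P_{Brew} + 2P_{Aroma} = 0 ⇒ P_{Brew} = 17 + 0.25P_{Aroma}.
Similarly P_{Aroma} = 19 + 0.25P_{Brew}.
Substituting the second reaction function into the first: P_{Brew} = 17 + 0.25(19 + 0.25P_{Brew}), which gives 0.9375P_{Brew} = 21.75 ⇒ P_{Brew} = 23.2.
Then P_{Aroma} = 19 + 0.25·23.2 = 24.8.

23.2, 24.8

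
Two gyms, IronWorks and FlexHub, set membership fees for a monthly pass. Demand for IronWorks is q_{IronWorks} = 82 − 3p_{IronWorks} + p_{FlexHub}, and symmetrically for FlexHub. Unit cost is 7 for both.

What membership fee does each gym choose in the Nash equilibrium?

IronWorks's profit: π = (p_{IronWorks} − 7)(82 − 3p_{IronWorks} + p_{FlexHub}).
∂π/∂p_{IronWorks} = 103 − 6p_{IronWorks} + p_{FlexHub} = 0 ⇒ p_{IronWorks} = 103/6 + (1/6)p_{FlexHub}.
Setting p_{IronWorks} = p_{FlexHub} in the reaction function: p_{IronWorks} = 103/6 + (1/6)p_{IronWorks}, so p_{IronWorks} = (103/6) / (5/6) = 20.6.

20.6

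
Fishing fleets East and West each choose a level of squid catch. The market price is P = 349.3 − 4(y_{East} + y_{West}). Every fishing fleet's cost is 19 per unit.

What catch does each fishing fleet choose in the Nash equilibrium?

27.525

Fishing fleet East's profit: π = y_{East}(349.3 − 4(y_{East} + y_{West})) − 19y_{East}.
∂π/∂y_{East} = 330.3 − 8y_{East} − 4y_{West} = 0, so y_{East} = 41.2875 − 0.5y_{West}.
Setting y_{East} = y_{West} in the reaction function: y_{East} = 41.2875 − 0.5y_{East}, so y_{East} = 41.2875 / 1.5 = 27.525.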